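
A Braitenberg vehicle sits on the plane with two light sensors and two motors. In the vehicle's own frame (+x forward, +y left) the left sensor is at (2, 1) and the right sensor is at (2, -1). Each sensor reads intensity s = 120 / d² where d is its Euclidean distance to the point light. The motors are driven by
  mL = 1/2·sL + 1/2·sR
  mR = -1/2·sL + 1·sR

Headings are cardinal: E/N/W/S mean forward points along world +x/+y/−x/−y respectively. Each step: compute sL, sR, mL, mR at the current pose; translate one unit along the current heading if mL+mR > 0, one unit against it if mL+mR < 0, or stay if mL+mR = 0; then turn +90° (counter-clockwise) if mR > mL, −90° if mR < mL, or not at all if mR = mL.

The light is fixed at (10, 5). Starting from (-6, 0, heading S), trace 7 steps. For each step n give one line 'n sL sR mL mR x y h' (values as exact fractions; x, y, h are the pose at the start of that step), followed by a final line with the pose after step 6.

0 60/137 60/169 9180/23153 3150/23153 -6 0 S
1 120/373 120/349 43320/130177 23820/130177 -6 -1 W
2 6/17 15/34 27/68 9/34 -7 -1 N
3 120/241 40/87 10040/20967 4420/20967 -7 0 E
4 60/137 60/169 9180/23153 3150/23153 -6 0 S
5 120/373 120/349 43320/130177 23820/130177 -6 -1 W
6 6/17 15/34 27/68 9/34 -7 -1 N
final -7 0 E

n=0: pose=(-6,0,S); sL=60/137, sR=60/169; mL=9180/23153, mR=3150/23153; mL+mR=90/169 → advance +1; mR−mL=-6030/23153 → turn -1·90°
n=1: pose=(-6,-1,W); sL=120/373, sR=120/349; mL=43320/130177, mR=23820/130177; mL+mR=180/349 → advance +1; mR−mL=-19500/130177 → turn -1·90°
n=2: pose=(-7,-1,N); sL=6/17, sR=15/34; mL=27/68, mR=9/34; mL+mR=45/68 → advance +1; mR−mL=-9/68 → turn -1·90°
n=3: pose=(-7,0,E); sL=120/241, sR=40/87; mL=10040/20967, mR=4420/20967; mL+mR=20/29 → advance +1; mR−mL=-5620/20967 → turn -1·90°
n=4: pose=(-6,0,S); sL=60/137, sR=60/169; mL=9180/23153, mR=3150/23153; mL+mR=90/169 → advance +1; mR−mL=-6030/23153 → turn -1·90°
n=5: pose=(-6,-1,W); sL=120/373, sR=120/349; mL=43320/130177, mR=23820/130177; mL+mR=180/349 → advance +1; mR−mL=-19500/130177 → turn -1·90°
n=6: pose=(-7,-1,N); sL=6/17, sR=15/34; mL=27/68, mR=9/34; mL+mR=45/68 → advance +1; mR−mL=-9/68 → turn -1·90°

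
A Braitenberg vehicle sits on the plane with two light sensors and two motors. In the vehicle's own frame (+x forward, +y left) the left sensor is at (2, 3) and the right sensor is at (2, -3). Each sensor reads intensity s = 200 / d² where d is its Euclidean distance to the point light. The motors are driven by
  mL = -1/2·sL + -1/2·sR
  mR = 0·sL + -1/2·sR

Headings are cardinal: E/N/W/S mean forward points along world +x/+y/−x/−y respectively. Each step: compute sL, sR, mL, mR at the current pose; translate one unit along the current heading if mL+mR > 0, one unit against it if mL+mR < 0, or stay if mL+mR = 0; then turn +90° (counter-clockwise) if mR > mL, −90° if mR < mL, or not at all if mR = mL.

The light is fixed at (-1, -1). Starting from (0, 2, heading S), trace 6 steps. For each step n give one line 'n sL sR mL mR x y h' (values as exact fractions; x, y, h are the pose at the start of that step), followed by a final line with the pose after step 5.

n=0: pose=(0,2,S); sL=200/17, sR=40; mL=-440/17, mR=-20; mL+mR=-780/17 → advance -1; mR−mL=100/17 → turn +1·90°
n=1: pose=(0,3,E); sL=100/29, sR=20; mL=-340/29, mR=-10; mL+mR=-630/29 → advance -1; mR−mL=50/29 → turn +1·90°
n=2: pose=(-1,3,N); sL=40/9, sR=40/9; mL=-40/9, mR=-20/9; mL+mR=-20/3 → advance -1; mR−mL=20/9 → turn +1·90°
n=3: pose=(-1,2,W); sL=50, sR=5; mL=-55/2, mR=-5/2; mL+mR=-30 → advance -1; mR−mL=25 → turn +1·90°
n=4: pose=(0,2,S); sL=200/17, sR=40; mL=-440/17, mR=-20; mL+mR=-780/17 → advance -1; mR−mL=100/17 → turn +1·90°
n=5: pose=(0,3,E); sL=100/29, sR=20; mL=-340/29, mR=-10; mL+mR=-630/29 → advance -1; mR−mL=50/29 → turn +1·90°

0 200/17 40 -440/17 -20 0 2 S
1 100/29 20 -340/29 -10 0 3 E
2 40/9 40/9 -40/9 -20/9 -1 3 N
3 50 5 -55/2 -5/2 -1 2 W
4 200/17 40 -440/17 -20 0 2 S
5 100/29 20 -340/29 -10 0 3 E
final -1 3 N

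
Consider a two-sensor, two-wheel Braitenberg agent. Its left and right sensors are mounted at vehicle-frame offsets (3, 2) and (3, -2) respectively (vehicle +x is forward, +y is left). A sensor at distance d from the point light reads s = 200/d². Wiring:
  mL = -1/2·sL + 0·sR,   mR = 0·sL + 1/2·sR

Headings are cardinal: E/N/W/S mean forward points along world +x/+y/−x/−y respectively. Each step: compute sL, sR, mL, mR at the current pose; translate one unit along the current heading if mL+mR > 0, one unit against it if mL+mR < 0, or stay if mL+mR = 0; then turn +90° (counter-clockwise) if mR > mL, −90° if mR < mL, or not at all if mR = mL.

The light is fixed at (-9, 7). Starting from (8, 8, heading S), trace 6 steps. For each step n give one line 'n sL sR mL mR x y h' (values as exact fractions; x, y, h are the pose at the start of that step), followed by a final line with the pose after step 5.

n=0: pose=(8,8,S); sL=40/73, sR=200/229; mL=-20/73, mR=100/229; mL+mR=2720/16717 → advance +1; mR−mL=11880/16717 → turn +1·90°
n=1: pose=(8,7,E); sL=50/101, sR=50/101; mL=-25/101, mR=25/101; mL+mR=0 → advance +0; mR−mL=50/101 → turn +1·90°
n=2: pose=(8,7,N); sL=100/117, sR=20/37; mL=-50/117, mR=10/37; mL+mR=-680/4329 → advance -1; mR−mL=3020/4329 → turn +1·90°
n=3: pose=(8,6,W); sL=40/41, sR=200/197; mL=-20/41, mR=100/197; mL+mR=160/8077 → advance +1; mR−mL=8040/8077 → turn +1·90°
n=4: pose=(7,6,S); sL=10/17, sR=50/53; mL=-5/17, mR=25/53; mL+mR=160/901 → advance +1; mR−mL=690/901 → turn +1·90°
n=5: pose=(7,5,E); sL=200/361, sR=200/377; mL=-100/361, mR=100/377; mL+mR=-1600/136097 → advance -1; mR−mL=73800/136097 → turn +1·90°

0 40/73 200/229 -20/73 100/229 8 8 S
1 50/101 50/101 -25/101 25/101 8 7 E
2 100/117 20/37 -50/117 10/37 8 7 N
3 40/41 200/197 -20/41 100/197 8 6 W
4 10/17 50/53 -5/17 25/53 7 6 S
5 200/361 200/377 -100/361 100/377 7 5 E
final 6 5 N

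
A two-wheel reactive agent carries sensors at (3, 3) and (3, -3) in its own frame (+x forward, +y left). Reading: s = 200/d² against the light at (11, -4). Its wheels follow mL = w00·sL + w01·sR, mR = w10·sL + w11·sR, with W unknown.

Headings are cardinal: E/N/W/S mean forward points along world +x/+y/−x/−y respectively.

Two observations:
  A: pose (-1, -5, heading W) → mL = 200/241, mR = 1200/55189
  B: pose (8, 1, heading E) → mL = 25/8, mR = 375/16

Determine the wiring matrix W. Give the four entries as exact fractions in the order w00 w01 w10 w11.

obs A: pose=(-1,-5,W) → sL=200/241, sR=200/229, mL=200/241, mR=1200/55189
obs B: pose=(8,1,E) → sL=25/8, sR=50, mL=25/8, mR=375/16
sensor matrix S = [[200/241, 200/229], [25/8, 50]]; det S = 2139375/55189
solve [mL_A; mL_B] = S·[w00; w01] and [mR_A; mR_B] = S·[w10; w11]:
  w00 = 1, w01 = 0, w10 = -1/2, w11 = 1/2

1 0 -1/2 1/2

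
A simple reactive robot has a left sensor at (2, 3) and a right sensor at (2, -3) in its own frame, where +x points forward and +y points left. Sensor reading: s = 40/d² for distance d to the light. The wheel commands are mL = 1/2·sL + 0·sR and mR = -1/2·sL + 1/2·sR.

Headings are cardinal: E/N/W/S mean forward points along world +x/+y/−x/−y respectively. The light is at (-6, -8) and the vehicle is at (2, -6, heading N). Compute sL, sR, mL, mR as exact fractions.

40/41 40/137 20/41 -1920/5617

left sensor world pos  = (-1, -4); dL² = 41
right sensor world pos = (5, -4); dR² = 137
sL = 40/41 = 40/41
sR = 40/137 = 40/137
mL = 1/2·sL + 0·sR = 20/41
mR = -1/2·sL + 1/2·sR = -1920/5617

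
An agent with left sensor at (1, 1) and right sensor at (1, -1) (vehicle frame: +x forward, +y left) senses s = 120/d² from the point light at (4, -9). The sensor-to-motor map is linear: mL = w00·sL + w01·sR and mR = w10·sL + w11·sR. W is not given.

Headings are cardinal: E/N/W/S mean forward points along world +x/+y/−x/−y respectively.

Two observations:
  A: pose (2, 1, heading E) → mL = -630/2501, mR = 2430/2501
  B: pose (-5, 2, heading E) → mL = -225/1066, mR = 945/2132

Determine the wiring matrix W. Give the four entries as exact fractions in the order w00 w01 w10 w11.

-1 1/2 -1/2 1

obs A: pose=(2,1,E) → sL=60/61, sR=60/41, mL=-630/2501, mR=2430/2501
obs B: pose=(-5,2,E) → sL=15/26, sR=30/41, mL=-225/1066, mR=945/2132
sensor matrix S = [[60/61, 60/41], [15/26, 30/41]]; det S = -4050/32513
solve [mL_A; mL_B] = S·[w00; w01] and [mR_A; mR_B] = S·[w10; w11]:
  w00 = -1, w01 = 1/2, w10 = -1/2, w11 = 1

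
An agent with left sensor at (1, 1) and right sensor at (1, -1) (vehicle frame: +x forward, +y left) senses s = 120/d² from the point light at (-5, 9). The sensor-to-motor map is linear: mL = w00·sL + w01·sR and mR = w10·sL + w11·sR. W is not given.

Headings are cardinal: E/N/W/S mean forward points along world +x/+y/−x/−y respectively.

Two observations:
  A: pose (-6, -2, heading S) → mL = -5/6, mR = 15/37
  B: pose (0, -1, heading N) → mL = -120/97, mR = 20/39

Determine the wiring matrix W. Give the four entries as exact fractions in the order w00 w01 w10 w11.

-1 0 0 1/2

obs A: pose=(-6,-2,S) → sL=5/6, sR=30/37, mL=-5/6, mR=15/37
obs B: pose=(0,-1,N) → sL=120/97, sR=40/39, mL=-120/97, mR=20/39
sensor matrix S = [[5/6, 30/37], [120/97, 40/39]]; det S = -62300/419913
solve [mL_A; mL_B] = S·[w00; w01] and [mR_A; mR_B] = S·[w10; w11]:
  w00 = -1, w01 = 0, w10 = 0, w11 = 1/2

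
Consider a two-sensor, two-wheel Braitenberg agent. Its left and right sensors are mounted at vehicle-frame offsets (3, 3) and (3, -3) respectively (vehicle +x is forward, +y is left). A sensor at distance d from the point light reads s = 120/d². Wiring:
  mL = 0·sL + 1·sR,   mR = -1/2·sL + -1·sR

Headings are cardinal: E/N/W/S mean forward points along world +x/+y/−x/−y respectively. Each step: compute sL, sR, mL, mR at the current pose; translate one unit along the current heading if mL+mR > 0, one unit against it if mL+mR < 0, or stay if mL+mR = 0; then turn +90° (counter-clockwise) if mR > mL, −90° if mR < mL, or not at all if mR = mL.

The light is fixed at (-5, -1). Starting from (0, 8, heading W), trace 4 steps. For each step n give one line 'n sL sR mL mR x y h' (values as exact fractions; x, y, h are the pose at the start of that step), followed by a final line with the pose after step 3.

n=0: pose=(0,8,W); sL=3, sR=30/37; mL=30/37, mR=-171/74; mL+mR=-3/2 → advance -1; mR−mL=-231/74 → turn -1·90°
n=1: pose=(1,8,N); sL=40/51, sR=8/15; mL=8/15, mR=-236/255; mL+mR=-20/51 → advance -1; mR−mL=-124/85 → turn -1·90°
n=2: pose=(1,7,E); sL=60/101, sR=60/53; mL=60/53, mR=-7650/5353; mL+mR=-30/101 → advance -1; mR−mL=-13710/5353 → turn -1·90°
n=3: pose=(0,7,S); sL=120/89, sR=120/29; mL=120/29, mR=-12420/2581; mL+mR=-60/89 → advance -1; mR−mL=-23100/2581 → turn -1·90°

0 3 30/37 30/37 -171/74 0 8 W
1 40/51 8/15 8/15 -236/255 1 8 N
2 60/101 60/53 60/53 -7650/5353 1 7 E
3 120/89 120/29 120/29 -12420/2581 0 7 S
final 0 8 W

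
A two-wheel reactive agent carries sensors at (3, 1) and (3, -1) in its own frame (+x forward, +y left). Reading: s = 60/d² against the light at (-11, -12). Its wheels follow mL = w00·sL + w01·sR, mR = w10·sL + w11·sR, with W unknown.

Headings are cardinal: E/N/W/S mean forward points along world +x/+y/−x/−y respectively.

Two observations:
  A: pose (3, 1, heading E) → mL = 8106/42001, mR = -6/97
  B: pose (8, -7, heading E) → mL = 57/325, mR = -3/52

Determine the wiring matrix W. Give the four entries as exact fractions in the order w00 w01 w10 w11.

1 1/2 -1/2 0

obs A: pose=(3,1,E) → sL=12/97, sR=60/433, mL=8106/42001, mR=-6/97
obs B: pose=(8,-7,E) → sL=3/26, sR=3/25, mL=57/325, mR=-3/52
sensor matrix S = [[12/97, 60/433], [3/26, 3/25]]; det S = -15606/13650325
solve [mL_A; mL_B] = S·[w00; w01] and [mR_A; mR_B] = S·[w10; w11]:
  w00 = 1, w01 = 1/2, w10 = -1/2, w11 = 0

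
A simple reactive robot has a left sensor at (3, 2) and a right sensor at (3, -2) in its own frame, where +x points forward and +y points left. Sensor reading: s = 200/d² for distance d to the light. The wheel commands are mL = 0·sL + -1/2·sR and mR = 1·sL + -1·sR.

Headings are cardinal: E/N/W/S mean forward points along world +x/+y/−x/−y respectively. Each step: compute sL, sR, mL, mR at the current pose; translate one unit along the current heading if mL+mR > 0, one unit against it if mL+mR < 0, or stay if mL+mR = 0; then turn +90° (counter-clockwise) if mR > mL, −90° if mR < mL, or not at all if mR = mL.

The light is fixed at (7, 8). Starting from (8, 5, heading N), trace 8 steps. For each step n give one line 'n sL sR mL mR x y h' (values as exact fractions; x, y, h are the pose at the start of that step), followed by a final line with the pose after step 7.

n=0: pose=(8,5,N); sL=200, sR=200/9; mL=-100/9, mR=1600/9; mL+mR=500/3 → advance +1; mR−mL=1700/9 → turn +1·90°
n=1: pose=(8,6,W); sL=10, sR=50; mL=-25, mR=-40; mL+mR=-65 → advance -1; mR−mL=-15 → turn -1·90°
n=2: pose=(9,6,N); sL=200, sR=200/17; mL=-100/17, mR=3200/17; mL+mR=3100/17 → advance +1; mR−mL=3300/17 → turn +1·90°
n=3: pose=(9,7,W); sL=20, sR=100; mL=-50, mR=-80; mL+mR=-130 → advance -1; mR−mL=-30 → turn -1·90°
n=4: pose=(10,7,N); sL=40, sR=200/29; mL=-100/29, mR=960/29; mL+mR=860/29 → advance +1; mR−mL=1060/29 → turn +1·90°
n=5: pose=(10,8,W); sL=50, sR=50; mL=-25, mR=0; mL+mR=-25 → advance -1; mR−mL=25 → turn +1·90°
n=6: pose=(11,8,S); sL=40/9, sR=200/13; mL=-100/13, mR=-1280/117; mL+mR=-2180/117 → advance -1; mR−mL=-380/117 → turn -1·90°
n=7: pose=(11,9,W); sL=100, sR=20; mL=-10, mR=80; mL+mR=70 → advance +1; mR−mL=90 → turn +1·90°

0 200 200/9 -100/9 1600/9 8 5 N
1 10 50 -25 -40 8 6 W
2 200 200/17 -100/17 3200/17 9 6 N
3 20 100 -50 -80 9 7 W
4 40 200/29 -100/29 960/29 10 7 N
5 50 50 -25 0 10 8 W
6 40/9 200/13 -100/13 -1280/117 11 8 S
7 100 20 -10 80 11 9 W
final 10 9 S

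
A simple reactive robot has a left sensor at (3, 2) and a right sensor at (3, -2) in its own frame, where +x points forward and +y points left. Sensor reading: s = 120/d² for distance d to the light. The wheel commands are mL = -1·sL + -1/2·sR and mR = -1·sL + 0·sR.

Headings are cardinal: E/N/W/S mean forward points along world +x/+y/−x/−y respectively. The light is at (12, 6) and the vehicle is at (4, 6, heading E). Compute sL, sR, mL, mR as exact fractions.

120/29 120/29 -180/29 -120/29

left sensor world pos  = (7, 8); dL² = 29
right sensor world pos = (7, 4); dR² = 29
sL = 120/29 = 120/29
sR = 120/29 = 120/29
mL = -1·sL + -1/2·sR = -180/29
mR = -1·sL + 0·sR = -120/29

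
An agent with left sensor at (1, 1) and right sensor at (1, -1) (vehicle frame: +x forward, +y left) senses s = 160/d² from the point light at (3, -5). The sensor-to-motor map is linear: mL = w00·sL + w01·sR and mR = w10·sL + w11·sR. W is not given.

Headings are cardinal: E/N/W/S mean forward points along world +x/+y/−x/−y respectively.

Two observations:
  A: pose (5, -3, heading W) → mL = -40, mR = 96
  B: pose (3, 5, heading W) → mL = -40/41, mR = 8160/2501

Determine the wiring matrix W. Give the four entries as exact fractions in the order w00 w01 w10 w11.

-1/2 0 1 1

obs A: pose=(5,-3,W) → sL=80, sR=16, mL=-40, mR=96
obs B: pose=(3,5,W) → sL=80/41, sR=80/61, mL=-40/41, mR=8160/2501
sensor matrix S = [[80, 16], [80/41, 80/61]]; det S = 184320/2501
solve [mL_A; mL_B] = S·[w00; w01] and [mR_A; mR_B] = S·[w10; w11]:
  w00 = -1/2, w01 = 0, w10 = 1, w11 = 1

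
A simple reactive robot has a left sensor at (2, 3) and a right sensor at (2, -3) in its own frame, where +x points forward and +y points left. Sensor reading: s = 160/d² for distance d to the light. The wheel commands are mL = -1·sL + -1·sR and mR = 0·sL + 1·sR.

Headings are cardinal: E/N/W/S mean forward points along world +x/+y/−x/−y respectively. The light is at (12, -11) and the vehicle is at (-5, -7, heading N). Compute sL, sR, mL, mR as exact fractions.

left sensor world pos  = (-8, -5); dL² = 436
right sensor world pos = (-2, -5); dR² = 232
sL = 160/436 = 40/109
sR = 160/232 = 20/29
mL = -1·sL + -1·sR = -3340/3161
mR = 0·sL + 1·sR = 20/29

40/109 20/29 -3340/3161 20/29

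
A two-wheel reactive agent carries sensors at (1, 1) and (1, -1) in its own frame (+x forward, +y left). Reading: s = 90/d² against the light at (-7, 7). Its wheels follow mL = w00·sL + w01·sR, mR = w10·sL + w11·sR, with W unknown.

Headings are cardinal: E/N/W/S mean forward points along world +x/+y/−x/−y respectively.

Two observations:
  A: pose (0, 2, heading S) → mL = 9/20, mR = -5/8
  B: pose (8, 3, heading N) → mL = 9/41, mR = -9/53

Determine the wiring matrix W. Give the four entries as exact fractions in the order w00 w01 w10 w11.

1/2 0 0 -1/2

obs A: pose=(0,2,S) → sL=9/10, sR=5/4, mL=9/20, mR=-5/8
obs B: pose=(8,3,N) → sL=18/41, sR=18/53, mL=9/41, mR=-9/53
sensor matrix S = [[9/10, 5/4], [18/41, 18/53]]; det S = -5283/21730
solve [mL_A; mL_B] = S·[w00; w01] and [mR_A; mR_B] = S·[w10; w11]:
  w00 = 1/2, w01 = 0, w10 = 0, w11 = -1/2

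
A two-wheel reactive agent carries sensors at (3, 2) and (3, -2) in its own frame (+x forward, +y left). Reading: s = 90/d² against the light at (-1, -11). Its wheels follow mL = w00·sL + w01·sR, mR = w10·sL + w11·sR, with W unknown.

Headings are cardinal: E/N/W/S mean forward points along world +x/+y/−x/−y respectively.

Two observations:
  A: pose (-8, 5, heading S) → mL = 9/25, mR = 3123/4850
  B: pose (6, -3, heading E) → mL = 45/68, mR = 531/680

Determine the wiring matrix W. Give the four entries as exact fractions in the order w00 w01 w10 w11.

obs A: pose=(-8,5,S) → sL=45/97, sR=9/25, mL=9/25, mR=3123/4850
obs B: pose=(6,-3,E) → sL=9/20, sR=45/68, mL=45/68, mR=531/680
sensor matrix S = [[45/97, 9/25], [9/20, 45/68]]; det S = 29889/206125
solve [mL_A; mL_B] = S·[w00; w01] and [mR_A; mR_B] = S·[w10; w11]:
  w00 = 0, w01 = 1, w10 = 1, w11 = 1/2

0 1 1 1/2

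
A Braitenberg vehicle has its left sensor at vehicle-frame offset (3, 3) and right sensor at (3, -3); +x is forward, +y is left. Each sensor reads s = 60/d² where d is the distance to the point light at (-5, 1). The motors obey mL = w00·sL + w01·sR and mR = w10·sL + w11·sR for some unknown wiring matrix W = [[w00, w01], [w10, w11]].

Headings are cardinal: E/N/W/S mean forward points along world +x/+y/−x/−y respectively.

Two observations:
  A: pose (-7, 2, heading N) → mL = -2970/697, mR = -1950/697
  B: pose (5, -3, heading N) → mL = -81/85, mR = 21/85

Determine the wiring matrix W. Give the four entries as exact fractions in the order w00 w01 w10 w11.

obs A: pose=(-7,2,N) → sL=60/41, sR=60/17, mL=-2970/697, mR=-1950/697
obs B: pose=(5,-3,N) → sL=6/5, sR=6/17, mL=-81/85, mR=21/85
sensor matrix S = [[60/41, 60/17], [6/5, 6/17]]; det S = -2592/697
solve [mL_A; mL_B] = S·[w00; w01] and [mR_A; mR_B] = S·[w10; w11]:
  w00 = -1/2, w01 = -1, w10 = 1/2, w11 = -1

-1/2 -1 1/2 -1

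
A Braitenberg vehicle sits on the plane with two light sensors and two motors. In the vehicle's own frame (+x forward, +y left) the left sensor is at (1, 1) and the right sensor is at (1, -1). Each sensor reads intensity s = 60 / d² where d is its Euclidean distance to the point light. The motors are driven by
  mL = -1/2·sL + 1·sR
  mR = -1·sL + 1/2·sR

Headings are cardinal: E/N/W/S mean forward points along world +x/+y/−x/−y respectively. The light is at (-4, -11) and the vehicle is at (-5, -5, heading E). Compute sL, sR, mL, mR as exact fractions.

left sensor world pos  = (-4, -4); dL² = 49
right sensor world pos = (-4, -6); dR² = 25
sL = 60/49 = 60/49
sR = 60/25 = 12/5
mL = -1/2·sL + 1·sR = 438/245
mR = -1·sL + 1/2·sR = -6/245

60/49 12/5 438/245 -6/245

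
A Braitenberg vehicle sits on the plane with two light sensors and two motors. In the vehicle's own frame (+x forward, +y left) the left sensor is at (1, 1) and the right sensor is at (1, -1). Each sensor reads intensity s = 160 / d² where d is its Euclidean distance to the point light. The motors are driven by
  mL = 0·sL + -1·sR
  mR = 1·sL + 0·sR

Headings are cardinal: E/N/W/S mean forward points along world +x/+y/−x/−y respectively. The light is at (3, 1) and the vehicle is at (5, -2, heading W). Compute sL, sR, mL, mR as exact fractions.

160/17 32 -32 160/17

left sensor world pos  = (4, -3); dL² = 17
right sensor world pos = (4, -1); dR² = 5
sL = 160/17 = 160/17
sR = 160/5 = 32
mL = 0·sL + -1·sR = -32
mR = 1·sL + 0·sR = 160/17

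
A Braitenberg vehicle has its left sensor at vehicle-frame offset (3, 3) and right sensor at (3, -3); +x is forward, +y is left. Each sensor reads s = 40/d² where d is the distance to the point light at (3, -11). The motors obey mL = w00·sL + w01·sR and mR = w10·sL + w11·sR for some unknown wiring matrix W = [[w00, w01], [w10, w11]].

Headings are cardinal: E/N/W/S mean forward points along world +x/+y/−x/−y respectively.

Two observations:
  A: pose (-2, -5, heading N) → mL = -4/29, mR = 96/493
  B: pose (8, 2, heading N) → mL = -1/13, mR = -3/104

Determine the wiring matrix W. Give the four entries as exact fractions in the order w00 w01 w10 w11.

-1/2 0 -1 1

obs A: pose=(-2,-5,N) → sL=8/29, sR=8/17, mL=-4/29, mR=96/493
obs B: pose=(8,2,N) → sL=2/13, sR=1/8, mL=-1/13, mR=-3/104
sensor matrix S = [[8/29, 8/17], [2/13, 1/8]]; det S = -243/6409
solve [mL_A; mL_B] = S·[w00; w01] and [mR_A; mR_B] = S·[w10; w11]:
  w00 = -1/2, w01 = 0, w10 = -1, w11 = 1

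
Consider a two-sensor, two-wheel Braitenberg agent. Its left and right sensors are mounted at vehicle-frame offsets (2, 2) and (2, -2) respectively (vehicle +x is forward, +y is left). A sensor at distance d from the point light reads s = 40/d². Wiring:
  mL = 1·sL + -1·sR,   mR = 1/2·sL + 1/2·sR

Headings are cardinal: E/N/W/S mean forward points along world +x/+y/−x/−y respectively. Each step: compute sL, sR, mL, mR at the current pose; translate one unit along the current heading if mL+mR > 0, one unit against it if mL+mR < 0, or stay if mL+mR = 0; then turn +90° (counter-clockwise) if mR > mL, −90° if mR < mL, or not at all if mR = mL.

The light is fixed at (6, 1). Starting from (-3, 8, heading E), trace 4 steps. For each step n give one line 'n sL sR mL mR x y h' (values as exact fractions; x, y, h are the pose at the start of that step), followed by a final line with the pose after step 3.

0 4/13 20/37 -112/481 204/481 -3 8 E
1 40/181 40/117 -2560/21177 5960/21177 -2 8 N
2 5/17 1/5 8/85 21/85 -2 9 W
3 8/17 40/157 576/2669 968/2669 -3 9 S
final -3 8 E

n=0: pose=(-3,8,E); sL=4/13, sR=20/37; mL=-112/481, mR=204/481; mL+mR=92/481 → advance +1; mR−mL=316/481 → turn +1·90°
n=1: pose=(-2,8,N); sL=40/181, sR=40/117; mL=-2560/21177, mR=5960/21177; mL+mR=3400/21177 → advance +1; mR−mL=2840/7059 → turn +1·90°
n=2: pose=(-2,9,W); sL=5/17, sR=1/5; mL=8/85, mR=21/85; mL+mR=29/85 → advance +1; mR−mL=13/85 → turn +1·90°
n=3: pose=(-3,9,S); sL=8/17, sR=40/157; mL=576/2669, mR=968/2669; mL+mR=1544/2669 → advance +1; mR−mL=392/2669 → turn +1·90°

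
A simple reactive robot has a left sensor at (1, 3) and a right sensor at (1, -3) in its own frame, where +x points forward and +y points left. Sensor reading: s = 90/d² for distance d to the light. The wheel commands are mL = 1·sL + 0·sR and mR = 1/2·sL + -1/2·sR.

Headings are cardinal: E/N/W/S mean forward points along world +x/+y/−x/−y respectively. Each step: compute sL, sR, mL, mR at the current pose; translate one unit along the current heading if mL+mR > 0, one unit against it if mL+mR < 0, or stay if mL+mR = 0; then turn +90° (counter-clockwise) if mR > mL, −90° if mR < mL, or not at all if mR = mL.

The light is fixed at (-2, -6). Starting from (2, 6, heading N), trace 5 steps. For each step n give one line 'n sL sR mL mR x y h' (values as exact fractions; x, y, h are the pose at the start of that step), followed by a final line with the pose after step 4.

0 9/17 45/109 9/17 108/1853 2 6 N
1 90/281 18/25 90/281 -1404/7025 2 7 E
2 45/104 45/74 45/104 -675/7696 3 7 S
3 90/97 90/241 90/97 6480/23377 3 6 W
4 9/17 45/109 9/17 108/1853 2 6 N
final 2 7 E

n=0: pose=(2,6,N); sL=9/17, sR=45/109; mL=9/17, mR=108/1853; mL+mR=1089/1853 → advance +1; mR−mL=-873/1853 → turn -1·90°
n=1: pose=(2,7,E); sL=90/281, sR=18/25; mL=90/281, mR=-1404/7025; mL+mR=846/7025 → advance +1; mR−mL=-3654/7025 → turn -1·90°
n=2: pose=(3,7,S); sL=45/104, sR=45/74; mL=45/104, mR=-675/7696; mL+mR=2655/7696 → advance +1; mR−mL=-4005/7696 → turn -1·90°
n=3: pose=(3,6,W); sL=90/97, sR=90/241; mL=90/97, mR=6480/23377; mL+mR=28170/23377 → advance +1; mR−mL=-15210/23377 → turn -1·90°
n=4: pose=(2,6,N); sL=9/17, sR=45/109; mL=9/17, mR=108/1853; mL+mR=1089/1853 → advance +1; mR−mL=-873/1853 → turn -1·90°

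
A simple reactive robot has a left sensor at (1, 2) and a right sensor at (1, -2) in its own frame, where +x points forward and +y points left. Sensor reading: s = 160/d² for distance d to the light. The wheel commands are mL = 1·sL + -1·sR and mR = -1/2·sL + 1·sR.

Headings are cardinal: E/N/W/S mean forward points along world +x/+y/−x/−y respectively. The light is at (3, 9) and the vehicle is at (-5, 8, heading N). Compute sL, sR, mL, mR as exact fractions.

left sensor world pos  = (-7, 9); dL² = 100
right sensor world pos = (-3, 9); dR² = 36
sL = 160/100 = 8/5
sR = 160/36 = 40/9
mL = 1·sL + -1·sR = -128/45
mR = -1/2·sL + 1·sR = 164/45

8/5 40/9 -128/45 164/45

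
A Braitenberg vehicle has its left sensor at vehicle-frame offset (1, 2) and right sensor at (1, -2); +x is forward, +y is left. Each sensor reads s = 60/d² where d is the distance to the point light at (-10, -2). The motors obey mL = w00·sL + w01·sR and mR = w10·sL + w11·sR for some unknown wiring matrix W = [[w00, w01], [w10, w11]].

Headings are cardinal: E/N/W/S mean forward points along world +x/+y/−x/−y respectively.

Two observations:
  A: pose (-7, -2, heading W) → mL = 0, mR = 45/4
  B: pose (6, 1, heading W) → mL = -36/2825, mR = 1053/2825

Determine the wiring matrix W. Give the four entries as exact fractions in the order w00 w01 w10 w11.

-1/2 1/2 1/2 1

obs A: pose=(-7,-2,W) → sL=15/2, sR=15/2, mL=0, mR=45/4
obs B: pose=(6,1,W) → sL=30/113, sR=6/25, mL=-36/2825, mR=1053/2825
sensor matrix S = [[15/2, 15/2], [30/113, 6/25]]; det S = -108/565
solve [mL_A; mL_B] = S·[w00; w01] and [mR_A; mR_B] = S·[w10; w11]:
  w00 = -1/2, w01 = 1/2, w10 = 1/2, w11 = 1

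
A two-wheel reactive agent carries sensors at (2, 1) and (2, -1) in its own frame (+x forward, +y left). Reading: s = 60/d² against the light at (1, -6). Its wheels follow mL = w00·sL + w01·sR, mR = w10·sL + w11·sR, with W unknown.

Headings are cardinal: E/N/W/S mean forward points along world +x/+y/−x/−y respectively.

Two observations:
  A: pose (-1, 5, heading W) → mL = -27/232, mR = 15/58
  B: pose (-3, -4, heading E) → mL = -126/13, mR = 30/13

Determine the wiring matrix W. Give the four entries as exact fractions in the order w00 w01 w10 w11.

obs A: pose=(-1,5,W) → sL=15/29, sR=3/8, mL=-27/232, mR=15/58
obs B: pose=(-3,-4,E) → sL=60/13, sR=12, mL=-126/13, mR=30/13
sensor matrix S = [[15/29, 3/8], [60/13, 12]]; det S = 3375/754
solve [mL_A; mL_B] = S·[w00; w01] and [mR_A; mR_B] = S·[w10; w11]:
  w00 = 1/2, w01 = -1, w10 = 1/2, w11 = 0

1/2 -1 1/2 0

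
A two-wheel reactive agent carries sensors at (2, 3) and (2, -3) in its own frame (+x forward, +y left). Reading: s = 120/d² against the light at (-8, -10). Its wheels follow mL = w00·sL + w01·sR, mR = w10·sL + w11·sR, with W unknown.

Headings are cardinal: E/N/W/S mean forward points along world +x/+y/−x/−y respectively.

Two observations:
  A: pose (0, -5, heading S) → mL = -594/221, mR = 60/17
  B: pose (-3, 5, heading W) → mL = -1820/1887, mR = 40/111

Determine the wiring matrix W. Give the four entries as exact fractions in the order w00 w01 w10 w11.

-1 -1/2 0 1

obs A: pose=(0,-5,S) → sL=12/13, sR=60/17, mL=-594/221, mR=60/17
obs B: pose=(-3,5,W) → sL=40/51, sR=40/111, mL=-1820/1887, mR=40/111
sensor matrix S = [[12/13, 60/17], [40/51, 40/111]]; det S = -338560/139009
solve [mL_A; mL_B] = S·[w00; w01] and [mR_A; mR_B] = S·[w10; w11]:
  w00 = -1, w01 = -1/2, w10 = 0, w11 = 1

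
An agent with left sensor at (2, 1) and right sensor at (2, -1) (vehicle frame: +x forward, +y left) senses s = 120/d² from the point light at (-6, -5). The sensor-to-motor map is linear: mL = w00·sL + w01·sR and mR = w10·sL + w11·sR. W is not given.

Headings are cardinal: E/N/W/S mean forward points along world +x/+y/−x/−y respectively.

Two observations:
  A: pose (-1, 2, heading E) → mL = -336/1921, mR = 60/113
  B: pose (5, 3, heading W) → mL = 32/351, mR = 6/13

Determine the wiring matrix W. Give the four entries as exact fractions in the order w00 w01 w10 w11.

1/2 -1/2 1/2 0

obs A: pose=(-1,2,E) → sL=120/113, sR=24/17, mL=-336/1921, mR=60/113
obs B: pose=(5,3,W) → sL=12/13, sR=20/27, mL=32/351, mR=6/13
sensor matrix S = [[120/113, 24/17], [12/13, 20/27]]; det S = -116096/224757
solve [mL_A; mL_B] = S·[w00; w01] and [mR_A; mR_B] = S·[w10; w11]:
  w00 = 1/2, w01 = -1/2, w10 = 1/2, w11 = 0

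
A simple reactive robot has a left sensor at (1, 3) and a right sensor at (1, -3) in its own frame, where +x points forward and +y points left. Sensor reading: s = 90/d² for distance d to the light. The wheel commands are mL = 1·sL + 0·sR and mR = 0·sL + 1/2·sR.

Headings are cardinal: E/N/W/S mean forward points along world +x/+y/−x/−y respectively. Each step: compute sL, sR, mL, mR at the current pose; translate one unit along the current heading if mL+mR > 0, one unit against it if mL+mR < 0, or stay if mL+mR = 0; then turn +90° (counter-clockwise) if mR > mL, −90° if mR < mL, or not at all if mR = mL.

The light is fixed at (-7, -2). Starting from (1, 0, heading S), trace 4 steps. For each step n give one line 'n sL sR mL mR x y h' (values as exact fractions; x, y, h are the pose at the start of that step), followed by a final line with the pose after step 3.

n=0: pose=(1,0,S); sL=45/61, sR=45/13; mL=45/61, mR=45/26; mL+mR=3915/1586 → advance +1; mR−mL=1575/1586 → turn +1·90°
n=1: pose=(1,-1,E); sL=90/97, sR=18/17; mL=90/97, mR=9/17; mL+mR=2403/1649 → advance +1; mR−mL=-657/1649 → turn -1·90°
n=2: pose=(2,-1,S); sL=5/8, sR=5/2; mL=5/8, mR=5/4; mL+mR=15/8 → advance +1; mR−mL=5/8 → turn +1·90°
n=3: pose=(2,-2,E); sL=90/109, sR=90/109; mL=90/109, mR=45/109; mL+mR=135/109 → advance +1; mR−mL=-45/109 → turn -1·90°

0 45/61 45/13 45/61 45/26 1 0 S
1 90/97 18/17 90/97 9/17 1 -1 E
2 5/8 5/2 5/8 5/4 2 -1 S
3 90/109 90/109 90/109 45/109 2 -2 E
final 3 -2 S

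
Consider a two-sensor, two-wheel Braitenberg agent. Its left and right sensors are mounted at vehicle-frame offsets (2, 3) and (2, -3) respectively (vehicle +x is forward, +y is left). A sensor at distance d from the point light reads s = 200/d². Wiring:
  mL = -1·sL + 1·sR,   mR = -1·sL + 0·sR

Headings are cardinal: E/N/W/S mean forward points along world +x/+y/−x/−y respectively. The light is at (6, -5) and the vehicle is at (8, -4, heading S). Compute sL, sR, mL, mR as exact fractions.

100/13 100 1200/13 -100/13

left sensor world pos  = (11, -6); dL² = 26
right sensor world pos = (5, -6); dR² = 2
sL = 200/26 = 100/13
sR = 200/2 = 100
mL = -1·sL + 1·sR = 1200/13
mR = -1·sL + 0·sR = -100/13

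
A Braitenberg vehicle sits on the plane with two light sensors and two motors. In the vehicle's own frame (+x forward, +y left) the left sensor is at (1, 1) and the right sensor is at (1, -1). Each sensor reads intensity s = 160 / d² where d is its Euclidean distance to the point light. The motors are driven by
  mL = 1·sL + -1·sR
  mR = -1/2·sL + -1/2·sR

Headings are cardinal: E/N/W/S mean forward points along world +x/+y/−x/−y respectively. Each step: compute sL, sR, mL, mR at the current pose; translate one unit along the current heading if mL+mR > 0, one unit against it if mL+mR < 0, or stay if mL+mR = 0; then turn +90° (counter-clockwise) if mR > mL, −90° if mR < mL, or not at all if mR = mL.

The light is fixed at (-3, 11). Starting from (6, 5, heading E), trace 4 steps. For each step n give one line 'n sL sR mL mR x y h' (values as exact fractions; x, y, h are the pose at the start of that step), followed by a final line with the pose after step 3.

n=0: pose=(6,5,E); sL=32/25, sR=160/149; mL=768/3725, mR=-4384/3725; mL+mR=-3616/3725 → advance -1; mR−mL=-5152/3725 → turn -1·90°
n=1: pose=(5,5,S); sL=16/13, sR=80/49; mL=-256/637, mR=-912/637; mL+mR=-1168/637 → advance -1; mR−mL=-656/637 → turn -1·90°
n=2: pose=(5,6,W); sL=32/17, sR=32/13; mL=-128/221, mR=-480/221; mL+mR=-608/221 → advance -1; mR−mL=-352/221 → turn -1·90°
n=3: pose=(6,6,N); sL=2, sR=40/29; mL=18/29, mR=-49/29; mL+mR=-31/29 → advance -1; mR−mL=-67/29 → turn -1·90°

0 32/25 160/149 768/3725 -4384/3725 6 5 E
1 16/13 80/49 -256/637 -912/637 5 5 S
2 32/17 32/13 -128/221 -480/221 5 6 W
3 2 40/29 18/29 -49/29 6 6 N
final 6 5 E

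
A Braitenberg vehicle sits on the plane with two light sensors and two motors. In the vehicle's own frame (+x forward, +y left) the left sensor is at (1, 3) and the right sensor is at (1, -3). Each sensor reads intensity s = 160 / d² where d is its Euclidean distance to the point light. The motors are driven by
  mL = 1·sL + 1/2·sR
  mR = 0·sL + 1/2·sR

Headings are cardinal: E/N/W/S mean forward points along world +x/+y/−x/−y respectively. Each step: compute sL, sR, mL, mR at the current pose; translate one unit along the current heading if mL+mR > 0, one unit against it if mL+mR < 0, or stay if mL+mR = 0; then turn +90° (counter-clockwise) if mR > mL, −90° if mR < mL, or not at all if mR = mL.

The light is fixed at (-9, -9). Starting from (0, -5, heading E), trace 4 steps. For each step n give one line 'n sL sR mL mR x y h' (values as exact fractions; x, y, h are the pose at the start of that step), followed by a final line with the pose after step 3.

0 160/149 160/101 28080/15049 80/101 0 -5 E
1 80/89 80/29 5880/2581 40/29 1 -5 S
2 160/81 160/117 2800/1053 80/117 1 -6 W
3 40/13 1 93/26 1/2 0 -6 N
final 0 -5 E

n=0: pose=(0,-5,E); sL=160/149, sR=160/101; mL=28080/15049, mR=80/101; mL+mR=40000/15049 → advance +1; mR−mL=-160/149 → turn -1·90°
n=1: pose=(1,-5,S); sL=80/89, sR=80/29; mL=5880/2581, mR=40/29; mL+mR=9440/2581 → advance +1; mR−mL=-80/89 → turn -1·90°
n=2: pose=(1,-6,W); sL=160/81, sR=160/117; mL=2800/1053, mR=80/117; mL+mR=3520/1053 → advance +1; mR−mL=-160/81 → turn -1·90°
n=3: pose=(0,-6,N); sL=40/13, sR=1; mL=93/26, mR=1/2; mL+mR=53/13 → advance +1; mR−mL=-40/13 → turn -1·90°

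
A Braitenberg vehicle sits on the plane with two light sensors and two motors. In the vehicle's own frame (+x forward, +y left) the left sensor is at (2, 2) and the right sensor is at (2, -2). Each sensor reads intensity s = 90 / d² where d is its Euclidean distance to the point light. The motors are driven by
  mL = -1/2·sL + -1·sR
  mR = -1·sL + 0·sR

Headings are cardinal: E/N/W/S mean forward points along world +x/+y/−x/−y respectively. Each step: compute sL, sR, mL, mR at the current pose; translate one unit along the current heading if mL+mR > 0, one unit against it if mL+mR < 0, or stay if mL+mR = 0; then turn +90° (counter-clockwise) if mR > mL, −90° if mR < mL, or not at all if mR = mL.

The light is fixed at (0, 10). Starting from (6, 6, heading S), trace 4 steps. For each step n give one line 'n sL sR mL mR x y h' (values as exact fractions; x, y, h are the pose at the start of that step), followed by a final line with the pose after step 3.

0 9/10 45/26 -567/260 -9/10 6 6 S
1 18/13 90/89 -1971/1157 -18/13 6 7 E
2 9 9/5 -63/10 -9 5 7 N
3 90/53 18/17 -1719/901 -90/53 5 6 E
final 4 6 N

n=0: pose=(6,6,S); sL=9/10, sR=45/26; mL=-567/260, mR=-9/10; mL+mR=-801/260 → advance -1; mR−mL=333/260 → turn +1·90°
n=1: pose=(6,7,E); sL=18/13, sR=90/89; mL=-1971/1157, mR=-18/13; mL+mR=-3573/1157 → advance -1; mR−mL=369/1157 → turn +1·90°
n=2: pose=(5,7,N); sL=9, sR=9/5; mL=-63/10, mR=-9; mL+mR=-153/10 → advance -1; mR−mL=-27/10 → turn -1·90°
n=3: pose=(5,6,E); sL=90/53, sR=18/17; mL=-1719/901, mR=-90/53; mL+mR=-3249/901 → advance -1; mR−mL=189/901 → turn +1·90°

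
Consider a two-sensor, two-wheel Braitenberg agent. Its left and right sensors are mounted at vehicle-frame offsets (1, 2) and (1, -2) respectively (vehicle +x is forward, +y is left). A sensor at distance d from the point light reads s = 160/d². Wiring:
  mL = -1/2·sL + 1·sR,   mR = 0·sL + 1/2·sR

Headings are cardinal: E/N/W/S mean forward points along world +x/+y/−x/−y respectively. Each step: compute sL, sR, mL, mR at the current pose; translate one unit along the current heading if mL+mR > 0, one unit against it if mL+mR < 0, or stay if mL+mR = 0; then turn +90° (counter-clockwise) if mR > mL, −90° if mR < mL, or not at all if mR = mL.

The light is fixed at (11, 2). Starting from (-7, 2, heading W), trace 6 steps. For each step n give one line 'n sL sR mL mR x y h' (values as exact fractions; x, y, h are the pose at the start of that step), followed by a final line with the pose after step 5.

0 32/73 32/73 16/73 16/73 -7 2 W
1 40/101 40/101 20/101 20/101 -8 2 W
2 32/89 32/89 16/89 16/89 -9 2 W
3 20/61 20/61 10/61 10/61 -10 2 W
4 160/533 160/533 80/533 80/533 -11 2 W
5 8/29 8/29 4/29 4/29 -12 2 W
final -13 2 W

n=0: pose=(-7,2,W); sL=32/73, sR=32/73; mL=16/73, mR=16/73; mL+mR=32/73 → advance +1; mR−mL=0 → turn +0·90°
n=1: pose=(-8,2,W); sL=40/101, sR=40/101; mL=20/101, mR=20/101; mL+mR=40/101 → advance +1; mR−mL=0 → turn +0·90°
n=2: pose=(-9,2,W); sL=32/89, sR=32/89; mL=16/89, mR=16/89; mL+mR=32/89 → advance +1; mR−mL=0 → turn +0·90°
n=3: pose=(-10,2,W); sL=20/61, sR=20/61; mL=10/61, mR=10/61; mL+mR=20/61 → advance +1; mR−mL=0 → turn +0·90°
n=4: pose=(-11,2,W); sL=160/533, sR=160/533; mL=80/533, mR=80/533; mL+mR=160/533 → advance +1; mR−mL=0 → turn +0·90°
n=5: pose=(-12,2,W); sL=8/29, sR=8/29; mL=4/29, mR=4/29; mL+mR=8/29 → advance +1; mR−mL=0 → turn +0·90°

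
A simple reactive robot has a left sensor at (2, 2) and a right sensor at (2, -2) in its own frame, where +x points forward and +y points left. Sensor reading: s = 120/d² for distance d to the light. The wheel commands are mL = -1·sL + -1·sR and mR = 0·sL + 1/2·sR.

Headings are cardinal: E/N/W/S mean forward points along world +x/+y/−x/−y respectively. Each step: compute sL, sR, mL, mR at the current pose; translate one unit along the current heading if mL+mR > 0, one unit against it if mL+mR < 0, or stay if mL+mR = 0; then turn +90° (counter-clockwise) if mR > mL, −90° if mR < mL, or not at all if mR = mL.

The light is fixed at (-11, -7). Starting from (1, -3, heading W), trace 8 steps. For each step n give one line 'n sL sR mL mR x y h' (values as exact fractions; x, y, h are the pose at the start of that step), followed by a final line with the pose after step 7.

n=0: pose=(1,-3,W); sL=15/13, sR=15/17; mL=-450/221, mR=15/34; mL+mR=-705/442 → advance -1; mR−mL=1095/442 → turn +1·90°
n=1: pose=(2,-3,S); sL=120/229, sR=24/25; mL=-8496/5725, mR=12/25; mL+mR=-5748/5725 → advance -1; mR−mL=11244/5725 → turn +1·90°
n=2: pose=(2,-2,E); sL=60/137, sR=20/39; mL=-5080/5343, mR=10/39; mL+mR=-3710/5343 → advance -1; mR−mL=2150/1781 → turn +1·90°
n=3: pose=(1,-2,N); sL=120/149, sR=24/49; mL=-9456/7301, mR=12/49; mL+mR=-7668/7301 → advance -1; mR−mL=11244/7301 → turn +1·90°
n=4: pose=(1,-3,W); sL=15/13, sR=15/17; mL=-450/221, mR=15/34; mL+mR=-705/442 → advance -1; mR−mL=1095/442 → turn +1·90°
n=5: pose=(2,-3,S); sL=120/229, sR=24/25; mL=-8496/5725, mR=12/25; mL+mR=-5748/5725 → advance -1; mR−mL=11244/5725 → turn +1·90°
n=6: pose=(2,-2,E); sL=60/137, sR=20/39; mL=-5080/5343, mR=10/39; mL+mR=-3710/5343 → advance -1; mR−mL=2150/1781 → turn +1·90°
n=7: pose=(1,-2,N); sL=120/149, sR=24/49; mL=-9456/7301, mR=12/49; mL+mR=-7668/7301 → advance -1; mR−mL=11244/7301 → turn +1·90°

0 15/13 15/17 -450/221 15/34 1 -3 W
1 120/229 24/25 -8496/5725 12/25 2 -3 S
2 60/137 20/39 -5080/5343 10/39 2 -2 E
3 120/149 24/49 -9456/7301 12/49 1 -2 N
4 15/13 15/17 -450/221 15/34 1 -3 W
5 120/229 24/25 -8496/5725 12/25 2 -3 S
6 60/137 20/39 -5080/5343 10/39 2 -2 E
7 120/149 24/49 -9456/7301 12/49 1 -2 N
final 1 -3 W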